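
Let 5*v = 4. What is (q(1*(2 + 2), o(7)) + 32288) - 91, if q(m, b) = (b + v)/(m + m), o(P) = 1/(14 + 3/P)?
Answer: 130076319/4040 ≈ 32197.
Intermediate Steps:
v = 4/5 (v = (1/5)*4 = 4/5 ≈ 0.80000)
q(m, b) = (4/5 + b)/(2*m) (q(m, b) = (b + 4/5)/(m + m) = (4/5 + b)/((2*m)) = (4/5 + b)*(1/(2*m)) = (4/5 + b)/(2*m))
(q(1*(2 + 2), o(7)) + 32288) - 91 = ((4 + 5*(7/(3 + 14*7)))/(10*((1*(2 + 2)))) + 32288) - 91 = ((4 + 5*(7/(3 + 98)))/(10*((1*4))) + 32288) - 91 = ((1/10)*(4 + 5*(7/101))/4 + 32288) - 91 = ((1/10)*(1/4)*(4 + 5*(7*(1/101))) + 32288) - 91 = ((1/10)*(1/4)*(4 + 5*(7/101)) + 32288) - 91 = ((1/10)*(1/4)*(4 + 35/101) + 32288) - 91 = ((1/10)*(1/4)*(439/101) + 32288) - 91 = (439/4040 + 32288) - 91 = 130443959/4040 - 91 = 130076319/4040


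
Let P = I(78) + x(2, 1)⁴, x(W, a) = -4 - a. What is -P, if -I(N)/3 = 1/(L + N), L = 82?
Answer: -99997/160 ≈ -624.98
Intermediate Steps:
I(N) = -3/(82 + N)
P = 99997/160 (P = -3/(82 + 78) + (-4 - 1*1)⁴ = -3/160 + (-4 - 1)⁴ = -3*1/160 + (-5)⁴ = -3/160 + 625 = 99997/160 ≈ 624.98)
-P = -1*99997/160 = -99997/160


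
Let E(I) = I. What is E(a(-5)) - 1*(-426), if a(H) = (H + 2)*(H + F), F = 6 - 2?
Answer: 429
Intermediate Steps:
F = 4
a(H) = (2 + H)*(4 + H) (a(H) = (H + 2)*(H + 4) = (2 + H)*(4 + H))
E(a(-5)) - 1*(-426) = (8 + (-5)² + 6*(-5)) - 1*(-426) = (8 + 25 - 30) + 426 = 3 + 426 = 429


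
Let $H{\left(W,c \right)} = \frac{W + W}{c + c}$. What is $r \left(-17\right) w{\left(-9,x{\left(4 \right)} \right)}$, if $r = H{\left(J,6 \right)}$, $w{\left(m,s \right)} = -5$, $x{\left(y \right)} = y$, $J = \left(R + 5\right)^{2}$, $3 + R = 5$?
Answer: $\frac{4165}{6} \approx 694.17$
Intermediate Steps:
$R = 2$ ($R = -3 + 5 = 2$)
$J = 49$ ($J = \left(2 + 5\right)^{2} = 7^{2} = 49$)
$H{\left(W,c \right)} = \frac{W}{c}$ ($H{\left(W,c \right)} = \frac{2 W}{2 c} = 2 W \frac{1}{2 c} = \frac{W}{c}$)
$r = \frac{49}{6} \approx 8.1667$
$r \left(-17\right) w{\left(-9,x{\left(4 \right)} \right)} = \frac{49}{6} \left(-17\right) \left(-5\right) = \left(- \frac{833}{6}\right) \left(-5\right) = \frac{4165}{6}$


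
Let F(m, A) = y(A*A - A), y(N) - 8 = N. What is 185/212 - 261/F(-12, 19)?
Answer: 4709/37100 ≈ 0.12693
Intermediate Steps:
y(N) = 8 + N
F(m, A) = 8 + A² - A (F(m, A) = 8 + (A*A - A) = 8 + (A² - A) = 8 + A² - A)
185/212 - 261/F(-12, 19) = 185/212 - 261/(8 + 19*(-1 + 19)) = 185*(1/212) - 261/(8 + 19*18) = 185/212 - 261/(8 + 342) = 185/212 - 261/350 = 4709/37100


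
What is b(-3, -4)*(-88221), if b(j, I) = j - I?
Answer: -88221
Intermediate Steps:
b(-3, -4)*(-88221) = (-3 - 1*(-4))*(-88221) = (-3 + 4)*(-88221) = 1*(-88221) = -88221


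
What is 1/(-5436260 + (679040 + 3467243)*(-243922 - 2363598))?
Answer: -1/10811521284420 ≈ -9.2494e-14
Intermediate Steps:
1/(-5436260 + (679040 + 3467243)*(-243922 - 2363598)) = 1/(-5436260 + 4146283*(-2607520)) = 1/(-5436260 - 10811515848160) = 1/(-10811521284420) = -1/10811521284420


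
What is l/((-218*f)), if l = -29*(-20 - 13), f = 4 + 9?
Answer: -957/2834 ≈ -0.33769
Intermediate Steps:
f = 13
l = 957 (l = -29*(-33) = 957)
l/((-218*f)) = 957/((-218*13)) = 957/(-2834) = 957*(-1/2834) = -957/2834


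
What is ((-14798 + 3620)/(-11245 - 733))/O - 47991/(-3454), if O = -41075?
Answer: 11805679112019/849677696450 ≈ 13.894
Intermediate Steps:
((-14798 + 3620)/(-11245 - 733))/O - 47991/(-3454) = ((-14798 + 3620)/(-11245 - 733))/(-41075) - 47991/(-3454) = -11178/(-11978)*(-1/41075) - 47991*(-1/3454) = -11178*(-1/11978)*(-1/41075) + 47991/3454 = (5589/5989)*(-1/41075) + 47991/3454 = -5589/245998175 + 47991/3454 = 11805679112019/849677696450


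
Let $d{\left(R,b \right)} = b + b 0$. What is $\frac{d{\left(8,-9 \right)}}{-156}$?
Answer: $\frac{3}{52} \approx 0.057692$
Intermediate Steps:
$d{\left(R,b \right)} = b$ ($d{\left(R,b \right)} = b + 0 = b$)
$\frac{d{\left(8,-9 \right)}}{-156} = - \frac{9}{-156} = \left(-9\right) \left(- \frac{1}{156}\right) = \frac{3}{52}$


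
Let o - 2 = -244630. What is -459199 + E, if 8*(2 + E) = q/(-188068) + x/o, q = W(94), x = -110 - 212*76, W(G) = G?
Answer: -5281580418273749/11501674676 ≈ -4.5920e+5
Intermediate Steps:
o = -244628 (o = 2 - 244630 = -244628)
x = -16222 (x = -110 - 16112 = -16222)
q = 94
E = -22908729225/11501674676 (E = -2 + (94/(-188068) - 16222/(-244628))/8 = -2 + (94*(-1/188068) - 16222*(-1/244628))/8 = -2 + (-47/94034 + 8111/122314)/8 = -2 + (1/8)*(189240254/2875418669) = -2 + 94620127/11501674676 = -22908729225/11501674676 ≈ -1.9918)
-459199 + E = -459199 - 22908729225/11501674676 = -5281580418273749/11501674676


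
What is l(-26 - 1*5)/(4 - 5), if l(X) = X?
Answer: 31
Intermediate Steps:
l(-26 - 1*5)/(4 - 5) = (-26 - 1*5)/(4 - 5) = (-26 - 5)/(-1) = -1*(-31) = 31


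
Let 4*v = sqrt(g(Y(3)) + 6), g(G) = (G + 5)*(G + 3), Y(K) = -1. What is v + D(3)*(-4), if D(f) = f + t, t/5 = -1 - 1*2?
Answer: 48 + sqrt(14)/4 ≈ 48.935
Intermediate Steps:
t = -15 (t = 5*(-1 - 1*2) = 5*(-1 - 2) = 5*(-3) = -15)
g(G) = (3 + G)*(5 + G) (g(G) = (5 + G)*(3 + G) = (3 + G)*(5 + G))
D(f) = -15 + f (D(f) = f - 15 = -15 + f)
v = sqrt(14)/4 (v = sqrt((15 + (-1)**2 + 8*(-1)) + 6)/4 = sqrt((15 + 1 - 8) + 6)/4 = sqrt(8 + 6)/4 = sqrt(14)/4 ≈ 0.93541)
v + D(3)*(-4) = sqrt(14)/4 + (-15 + 3)*(-4) = sqrt(14)/4 - 12*(-4) = sqrt(14)/4 + 48 = 48 + sqrt(14)/4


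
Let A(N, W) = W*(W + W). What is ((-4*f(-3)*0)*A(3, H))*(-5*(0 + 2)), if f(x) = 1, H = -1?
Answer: 0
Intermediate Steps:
A(N, W) = 2*W**2 (A(N, W) = W*(2*W) = 2*W**2)
((-4*f(-3)*0)*A(3, H))*(-5*(0 + 2)) = ((-4*1*0)*(2*(-1)**2))*(-5*(0 + 2)) = ((-4*0)*(2*1))*(-5*2) = (0*2)*(-10) = 0*(-10) = 0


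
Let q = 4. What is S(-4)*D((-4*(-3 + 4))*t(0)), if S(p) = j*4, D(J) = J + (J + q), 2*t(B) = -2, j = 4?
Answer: 192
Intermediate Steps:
t(B) = -1 (t(B) = (1/2)*(-2) = -1)
D(J) = 4 + 2*J (D(J) = J + (J + 4) = J + (4 + J) = 4 + 2*J)
S(p) = 16 (S(p) = 4*4 = 16)
S(-4)*D((-4*(-3 + 4))*t(0)) = 16*(4 + 2*(-4*(-3 + 4)*(-1))) = 16*(4 + 2*(-4*1*(-1))) = 16*(4 + 2*(-4*(-1))) = 16*(4 + 2*4) = 16*(4 + 8) = 16*12 = 192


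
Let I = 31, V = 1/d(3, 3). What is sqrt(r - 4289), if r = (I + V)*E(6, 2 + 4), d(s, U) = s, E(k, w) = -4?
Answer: I*sqrt(39729)/3 ≈ 66.44*I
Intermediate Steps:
V = 1/3 ≈ 0.33333
r = -376/3 (r = (31 + 1/3)*(-4) = (94/3)*(-4) = -376/3 ≈ -125.33)
sqrt(r - 4289) = sqrt(-376/3 - 4289) = sqrt(-13243/3) = I*sqrt(39729)/3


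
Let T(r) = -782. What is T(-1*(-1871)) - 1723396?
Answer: -1724178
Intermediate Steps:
T(-1*(-1871)) - 1723396 = -782 - 1723396 = -1724178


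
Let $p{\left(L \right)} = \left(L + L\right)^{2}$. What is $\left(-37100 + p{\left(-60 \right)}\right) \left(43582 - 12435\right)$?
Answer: $-707036900$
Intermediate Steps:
$p{\left(L \right)} = 4 L^{2}$ ($p{\left(L \right)} = \left(2 L\right)^{2} = 4 L^{2}$)
$\left(-37100 + p{\left(-60 \right)}\right) \left(43582 - 12435\right) = \left(-37100 + 4 \left(-60\right)^{2}\right) \left(43582 - 12435\right) = \left(-37100 + 4 \cdot 3600\right) 31147 = \left(-37100 + 14400\right) 31147 = \left(-22700\right) 31147 = -707036900$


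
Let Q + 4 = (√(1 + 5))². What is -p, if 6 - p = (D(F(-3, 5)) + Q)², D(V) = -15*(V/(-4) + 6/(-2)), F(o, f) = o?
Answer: 20353/16 ≈ 1272.1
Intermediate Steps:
D(V) = 45 + 15*V/4 (D(V) = -15*(V*(-¼) + 6*(-½)) = -15*(-V/4 - 3) = -15*(-3 - V/4) = 45 + 15*V/4)
Q = 2 (Q = -4 + (√(1 + 5))² = -4 + (√6)² = -4 + 6 = 2)
p = -20353/16 (p = 6 - ((45 + (15/4)*(-3)) + 2)² = 6 - ((45 - 45/4) + 2)² = 6 - (135/4 + 2)² = 6 - (143/4)² = 6 - 1*20449/16 = 6 - 20449/16 = -20353/16 ≈ -1272.1)
-p = -1*(-20353/16) = 20353/16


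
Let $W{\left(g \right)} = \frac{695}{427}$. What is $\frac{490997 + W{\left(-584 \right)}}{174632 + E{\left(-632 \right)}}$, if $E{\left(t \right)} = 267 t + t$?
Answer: $\frac{104828207}{1122156} \approx 93.417$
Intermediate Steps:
$W{\left(g \right)} = \frac{695}{427}$ ($W{\left(g \right)} = 695 \cdot \frac{1}{427} = \frac{695}{427}$)
$E{\left(t \right)} = 268 t$
$\frac{490997 + W{\left(-584 \right)}}{174632 + E{\left(-632 \right)}} = \frac{490997 + \frac{695}{427}}{174632 + 268 \left(-632\right)} = \frac{209656414}{427 \left(174632 - 169376\right)} = \frac{209656414}{427 \cdot 5256} = \frac{209656414}{427} \cdot \frac{1}{5256} = \frac{104828207}{1122156}$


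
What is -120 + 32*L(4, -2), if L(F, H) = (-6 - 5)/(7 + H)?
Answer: -952/5 ≈ -190.40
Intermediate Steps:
L(F, H) = -11/(7 + H)
-120 + 32*L(4, -2) = -120 + 32*(-11/(7 - 2)) = -120 + 32*(-11/5) = -120 - 352/5 = -952/5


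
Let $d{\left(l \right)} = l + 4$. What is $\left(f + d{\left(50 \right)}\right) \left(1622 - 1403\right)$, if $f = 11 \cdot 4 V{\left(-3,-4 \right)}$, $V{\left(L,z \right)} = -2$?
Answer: $-7446$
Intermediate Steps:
$d{\left(l \right)} = 4 + l$
$f = -88$ ($f = 11 \cdot 4 \left(-2\right) = 44 \left(-2\right) = -88$)
$\left(f + d{\left(50 \right)}\right) \left(1622 - 1403\right) = \left(-88 + \left(4 + 50\right)\right) \left(1622 - 1403\right) = \left(-88 + 54\right) 219 = \left(-34\right) 219 = -7446$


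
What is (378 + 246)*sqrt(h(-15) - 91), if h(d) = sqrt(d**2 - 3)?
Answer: 624*sqrt(-91 + sqrt(222)) ≈ 5443.5*I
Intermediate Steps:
h(d) = sqrt(-3 + d**2)
(378 + 246)*sqrt(h(-15) - 91) = (378 + 246)*sqrt(sqrt(-3 + (-15)**2) - 91) = 624*sqrt(sqrt(-3 + 225) - 91) = 624*sqrt(sqrt(222) - 91) = 624*sqrt(-91 + sqrt(222))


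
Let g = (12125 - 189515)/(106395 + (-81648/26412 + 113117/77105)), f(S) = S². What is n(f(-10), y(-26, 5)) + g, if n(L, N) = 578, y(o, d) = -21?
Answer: 5203079193523333/9027909089786 ≈ 576.33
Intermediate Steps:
g = -15052260372975/9027909089786 (g = -177390/(106395 + (-81648*1/26412 + 113117*(1/77105))) = -177390/(106395 + (-6804/2201 + 113117/77105)) = -177390/(106395 - 275651903/169708105) = -177390/18055818179572/169708105 = -177390*169708105/18055818179572 = -15052260372975/9027909089786 ≈ -1.6673)
n(f(-10), y(-26, 5)) + g = 578 - 15052260372975/9027909089786 = 5203079193523333/9027909089786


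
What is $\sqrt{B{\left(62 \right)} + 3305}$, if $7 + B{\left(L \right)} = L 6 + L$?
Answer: $2 \sqrt{933} \approx 61.09$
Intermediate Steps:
$B{\left(L \right)} = -7 + 7 L$ ($B{\left(L \right)} = -7 + \left(L 6 + L\right) = -7 + \left(6 L + L\right) = -7 + 7 L$)
$\sqrt{B{\left(62 \right)} + 3305} = \sqrt{\left(-7 + 7 \cdot 62\right) + 3305} = \sqrt{\left(-7 + 434\right) + 3305} = \sqrt{427 + 3305} = \sqrt{3732} = 2 \sqrt{933}$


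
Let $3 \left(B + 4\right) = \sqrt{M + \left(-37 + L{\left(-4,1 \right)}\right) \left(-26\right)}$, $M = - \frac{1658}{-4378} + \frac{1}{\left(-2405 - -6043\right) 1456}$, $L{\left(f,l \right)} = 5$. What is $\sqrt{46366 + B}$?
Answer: $\frac{\sqrt{876525107366448061730208 + 2174057886 \sqrt{6994241834484982567490}}}{4348115772} \approx 215.34$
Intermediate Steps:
$M = \frac{4391155501}{11594975392}$ ($M = \left(-1658\right) \left(- \frac{1}{4378}\right) + \frac{1}{-2405 + 6043} \cdot \frac{1}{1456} = \frac{829}{2189} + \frac{1}{3638} \cdot \frac{1}{1456} = \frac{829}{2189} + \frac{1}{5296928} = \frac{4391155501}{11594975392} \approx 0.37871$)
$B = -4 + \frac{\sqrt{6994241834484982567490}}{8696231544}$ ($B = -4 + \frac{\sqrt{\frac{4391155501}{11594975392} + \left(-37 + 5\right) \left(-26\right)}}{3} = -4 + \frac{\sqrt{\frac{4391155501}{11594975392} - -832}}{3} = -4 + \frac{\sqrt{\frac{4391155501}{11594975392} + 832}}{3} = -4 + \frac{\sqrt{\frac{9651410681645}{11594975392}}}{3} = -4 + \frac{\frac{1}{2898743848} \sqrt{6994241834484982567490}}{3} = -4 + \frac{\sqrt{6994241834484982567490}}{8696231544} \approx 5.617$)
$\sqrt{46366 + B} = \sqrt{46366 - \left(4 - \frac{\sqrt{6994241834484982567490}}{8696231544}\right)} = \sqrt{46362 + \frac{\sqrt{6994241834484982567490}}{8696231544}}$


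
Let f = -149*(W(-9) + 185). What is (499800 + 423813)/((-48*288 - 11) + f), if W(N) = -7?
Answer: -923613/40357 ≈ -22.886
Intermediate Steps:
f = -26522 (f = -149*(-7 + 185) = -149*178 = -26522)
(499800 + 423813)/((-48*288 - 11) + f) = (499800 + 423813)/((-48*288 - 11) - 26522) = 923613/((-13824 - 11) - 26522) = 923613/(-13835 - 26522) = 923613/(-40357) = 923613*(-1/40357) = -923613/40357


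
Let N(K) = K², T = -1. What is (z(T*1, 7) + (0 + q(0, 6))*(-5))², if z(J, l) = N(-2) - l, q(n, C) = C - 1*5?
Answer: 64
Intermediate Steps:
q(n, C) = -5 + C (q(n, C) = C - 5 = -5 + C)
z(J, l) = 4 - l (z(J, l) = (-2)² - l = 4 - l)
(z(T*1, 7) + (0 + q(0, 6))*(-5))² = ((4 - 1*7) + (0 + (-5 + 6))*(-5))² = ((4 - 7) + (0 + 1)*(-5))² = (-3 + 1*(-5))² = (-3 - 5)² = (-8)² = 64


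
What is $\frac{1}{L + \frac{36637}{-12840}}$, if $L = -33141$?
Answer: $- \frac{12840}{425567077} \approx -3.0172 \cdot 10^{-5}$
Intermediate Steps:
$\frac{1}{L + \frac{36637}{-12840}} = \frac{1}{-33141 + \frac{36637}{-12840}} = \frac{1}{-33141 + 36637 \left(- \frac{1}{12840}\right)} = \frac{1}{-33141 - \frac{36637}{12840}} = \frac{1}{- \frac{425567077}{12840}} = - \frac{12840}{425567077}$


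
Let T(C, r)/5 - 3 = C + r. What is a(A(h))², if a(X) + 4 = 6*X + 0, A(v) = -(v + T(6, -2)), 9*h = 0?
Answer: 45796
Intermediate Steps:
h = 0 (h = (⅑)*0 = 0)
T(C, r) = 15 + 5*C + 5*r (T(C, r) = 15 + 5*(C + r) = 15 + (5*C + 5*r) = 15 + 5*C + 5*r)
A(v) = -35 - v (A(v) = -(v + (15 + 5*6 + 5*(-2))) = -(v + (15 + 30 - 10)) = -(v + 35) = -(35 + v) = -35 - v)
a(X) = -4 + 6*X (a(X) = -4 + (6*X + 0) = -4 + 6*X)
a(A(h))² = (-4 + 6*(-35 - 1*0))² = (-4 + 6*(-35 + 0))² = (-4 + 6*(-35))² = (-4 - 210)² = (-214)² = 45796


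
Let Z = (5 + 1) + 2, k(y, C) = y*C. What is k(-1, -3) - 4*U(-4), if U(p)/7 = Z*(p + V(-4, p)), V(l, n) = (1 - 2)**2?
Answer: 675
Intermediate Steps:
k(y, C) = C*y
V(l, n) = 1 (V(l, n) = (-1)**2 = 1)
Z = 8 (Z = 6 + 2 = 8)
U(p) = 56 + 56*p (U(p) = 7*(8*(p + 1)) = 7*(8*(1 + p)) = 7*(8 + 8*p) = 56 + 56*p)
k(-1, -3) - 4*U(-4) = -3*(-1) - 4*(56 + 56*(-4)) = 3 - 4*(56 - 224) = 3 - 4*(-168) = 3 + 672 = 675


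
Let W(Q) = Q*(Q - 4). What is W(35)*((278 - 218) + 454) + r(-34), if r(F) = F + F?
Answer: 557622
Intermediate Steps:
W(Q) = Q*(-4 + Q)
r(F) = 2*F
W(35)*((278 - 218) + 454) + r(-34) = (35*(-4 + 35))*((278 - 218) + 454) + 2*(-34) = (35*31)*(60 + 454) - 68 = 1085*514 - 68 = 557690 - 68 = 557622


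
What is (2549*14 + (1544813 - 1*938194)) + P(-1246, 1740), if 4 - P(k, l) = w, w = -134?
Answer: 642443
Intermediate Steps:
P(k, l) = 138 (P(k, l) = 4 - 1*(-134) = 4 + 134 = 138)
(2549*14 + (1544813 - 1*938194)) + P(-1246, 1740) = (2549*14 + (1544813 - 1*938194)) + 138 = (35686 + (1544813 - 938194)) + 138 = (35686 + 606619) + 138 = 642305 + 138 = 642443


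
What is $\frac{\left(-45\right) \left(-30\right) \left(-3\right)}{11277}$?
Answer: $- \frac{450}{1253} \approx -0.35914$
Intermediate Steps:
$\frac{\left(-45\right) \left(-30\right) \left(-3\right)}{11277} = 1350 \left(-3\right) \frac{1}{11277} = \left(-4050\right) \frac{1}{11277} = - \frac{450}{1253}$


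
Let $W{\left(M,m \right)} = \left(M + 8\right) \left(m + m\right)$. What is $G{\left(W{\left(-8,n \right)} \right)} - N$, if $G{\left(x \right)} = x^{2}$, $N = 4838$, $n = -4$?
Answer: $-4838$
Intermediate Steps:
$W{\left(M,m \right)} = 2 m \left(8 + M\right)$ ($W{\left(M,m \right)} = \left(8 + M\right) 2 m = 2 m \left(8 + M\right)$)
$G{\left(W{\left(-8,n \right)} \right)} - N = \left(2 \left(-4\right) \left(8 - 8\right)\right)^{2} - 4838 = \left(2 \left(-4\right) 0\right)^{2} - 4838 = 0^{2} - 4838 = 0 - 4838 = -4838$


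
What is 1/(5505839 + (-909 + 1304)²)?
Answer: 1/5661864 ≈ 1.7662e-7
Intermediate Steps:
1/(5505839 + (-909 + 1304)²) = 1/(5505839 + 395²) = 1/(5505839 + 156025) = 1/5661864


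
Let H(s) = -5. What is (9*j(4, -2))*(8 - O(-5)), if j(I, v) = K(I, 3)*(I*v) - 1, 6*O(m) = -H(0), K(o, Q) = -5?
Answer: 5031/2 ≈ 2515.5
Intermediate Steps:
O(m) = ⅚ (O(m) = (-1*(-5))/6 = (⅙)*5 = ⅚)
j(I, v) = -1 - 5*I*v (j(I, v) = -5*I*v - 1 = -1 - 5*I*v)
(9*j(4, -2))*(8 - O(-5)) = (9*(-1 - 5*4*(-2)))*(8 - 1*⅚) = (9*(-1 + 40))*(8 - ⅚) = (9*39)*(43/6) = 351*(43/6) = 5031/2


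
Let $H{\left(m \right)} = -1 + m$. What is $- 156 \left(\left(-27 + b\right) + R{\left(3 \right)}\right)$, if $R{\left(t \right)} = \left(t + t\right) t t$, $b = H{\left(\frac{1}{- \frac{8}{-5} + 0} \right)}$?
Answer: $- \frac{8307}{2} \approx -4153.5$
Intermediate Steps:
$b = - \frac{3}{8}$ ($b = -1 + \frac{1}{- \frac{8}{-5} + 0} = -1 + \frac{1}{\left(-8\right) \left(- \frac{1}{5}\right) + 0} = -1 + \frac{1}{\frac{8}{5} + 0} = -1 + \frac{1}{\frac{8}{5}} = -1 + \frac{5}{8} = - \frac{3}{8} \approx -0.375$)
$R{\left(t \right)} = 2 t^{3}$ ($R{\left(t \right)} = 2 t t^{2} = 2 t^{3}$)
$- 156 \left(\left(-27 + b\right) + R{\left(3 \right)}\right) = - 156 \left(\left(-27 - \frac{3}{8}\right) + 2 \cdot 3^{3}\right) = - 156 \left(- \frac{219}{8} + 2 \cdot 27\right) = - 156 \left(- \frac{219}{8} + 54\right) = \left(-156\right) \frac{213}{8} = - \frac{8307}{2}$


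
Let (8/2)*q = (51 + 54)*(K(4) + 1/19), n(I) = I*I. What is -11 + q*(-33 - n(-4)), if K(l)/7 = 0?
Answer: -5981/76 ≈ -78.697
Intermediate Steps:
n(I) = I²
K(l) = 0 (K(l) = 7*0 = 0)
q = 105/76 (q = ((51 + 54)*(0 + 1/19))/4 = (105*(0 + 1/19))/4 = (105*(1/19))/4 = (¼)*(105/19) = 105/76 ≈ 1.3816)
-11 + q*(-33 - n(-4)) = -11 + 105*(-33 - 1*(-4)²)/76 = -11 + 105*(-33 - 1*16)/76 = -11 + 105*(-33 - 16)/76 = -11 + (105/76)*(-49) = -11 - 5145/76 = -5981/76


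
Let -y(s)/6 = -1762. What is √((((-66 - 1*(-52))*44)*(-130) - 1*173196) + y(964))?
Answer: 4*I*√5159 ≈ 287.3*I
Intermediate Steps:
y(s) = 10572 (y(s) = -6*(-1762) = 10572)
√((((-66 - 1*(-52))*44)*(-130) - 1*173196) + y(964)) = √((((-66 - 1*(-52))*44)*(-130) - 1*173196) + 10572) = √((((-66 + 52)*44)*(-130) - 173196) + 10572) = √((-14*44*(-130) - 173196) + 10572) = √((-616*(-130) - 173196) + 10572) = √((80080 - 173196) + 10572) = √(-93116 + 10572) = √(-82544) = 4*I*√5159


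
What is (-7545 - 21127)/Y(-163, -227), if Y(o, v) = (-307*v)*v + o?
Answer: 2048/1129969 ≈ 0.0018124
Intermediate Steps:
Y(o, v) = o - 307*v**2 (Y(o, v) = -307*v**2 + o = o - 307*v**2)
(-7545 - 21127)/Y(-163, -227) = (-7545 - 21127)/(-163 - 307*(-227)**2) = -28672/(-163 - 307*51529) = -28672/(-163 - 15819403) = -28672/(-15819566) = -28672*(-1/15819566) = 2048/1129969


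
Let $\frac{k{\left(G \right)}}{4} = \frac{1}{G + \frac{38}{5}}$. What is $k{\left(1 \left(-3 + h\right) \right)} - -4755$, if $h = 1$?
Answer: $\frac{33290}{7} \approx 4755.7$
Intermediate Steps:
$k{\left(G \right)} = \frac{4}{\frac{38}{5} + G}$ ($k{\left(G \right)} = \frac{4}{G + \frac{38}{5}} = \frac{4}{\frac{38}{5} + G}$)
$k{\left(1 \left(-3 + h\right) \right)} - -4755 = \frac{20}{38 + 5 \cdot 1 \left(-3 + 1\right)} - -4755 = \frac{20}{38 + 5 \cdot 1 \left(-2\right)} + 4755 = \frac{20}{38 + 5 \left(-2\right)} + 4755 = \frac{20}{38 - 10} + 4755 = \frac{20}{28} + 4755 = 20 \cdot \frac{1}{28} + 4755 = \frac{5}{7} + 4755 = \frac{33290}{7}$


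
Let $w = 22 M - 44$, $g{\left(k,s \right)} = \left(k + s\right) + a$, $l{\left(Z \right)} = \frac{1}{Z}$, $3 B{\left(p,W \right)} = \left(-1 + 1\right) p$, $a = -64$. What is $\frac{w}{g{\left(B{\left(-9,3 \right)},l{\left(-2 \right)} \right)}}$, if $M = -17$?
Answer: $\frac{836}{129} \approx 6.4806$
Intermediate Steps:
$B{\left(p,W \right)} = 0$ ($B{\left(p,W \right)} = \frac{\left(-1 + 1\right) p}{3} = \frac{0 p}{3} = \frac{1}{3} \cdot 0 = 0$)
$g{\left(k,s \right)} = -64 + k + s$ ($g{\left(k,s \right)} = \left(k + s\right) - 64 = -64 + k + s$)
$w = -418$ ($w = 22 \left(-17\right) - 44 = -374 - 44 = -418$)
$\frac{w}{g{\left(B{\left(-9,3 \right)},l{\left(-2 \right)} \right)}} = - \frac{418}{-64 + 0 + \frac{1}{-2}} = - \frac{418}{-64 + 0 - \frac{1}{2}} = - \frac{418}{- \frac{129}{2}} = \left(-418\right) \left(- \frac{2}{129}\right) = \frac{836}{129}$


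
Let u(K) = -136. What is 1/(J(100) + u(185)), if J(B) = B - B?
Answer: -1/136 ≈ -0.0073529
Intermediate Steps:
J(B) = 0
1/(J(100) + u(185)) = 1/(0 - 136) = 1/(-136) = -1/136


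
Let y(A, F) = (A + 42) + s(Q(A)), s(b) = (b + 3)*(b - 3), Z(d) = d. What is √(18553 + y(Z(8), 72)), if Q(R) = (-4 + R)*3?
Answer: 3*√2082 ≈ 136.89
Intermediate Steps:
Q(R) = -12 + 3*R
s(b) = (-3 + b)*(3 + b) (s(b) = (3 + b)*(-3 + b) = (-3 + b)*(3 + b))
y(A, F) = 33 + A + (-12 + 3*A)² (y(A, F) = (A + 42) + (-9 + (-12 + 3*A)²) = (42 + A) + (-9 + (-12 + 3*A)²) = 33 + A + (-12 + 3*A)²)
√(18553 + y(Z(8), 72)) = √(18553 + (33 + 8 + 9*(-4 + 8)²)) = √(18553 + (33 + 8 + 9*4²)) = √(18553 + (33 + 8 + 9*16)) = √(18553 + (33 + 8 + 144)) = √(18553 + 185) = √18738 = 3*√2082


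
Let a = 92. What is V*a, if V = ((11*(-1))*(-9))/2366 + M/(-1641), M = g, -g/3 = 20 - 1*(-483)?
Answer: 57235546/647101 ≈ 88.449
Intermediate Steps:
g = -1509 (g = -3*(20 - 1*(-483)) = -3*(20 + 483) = -3*503 = -1509)
M = -1509
V = 1244251/1294202 (V = ((11*(-1))*(-9))/2366 - 1509/(-1641) = -11*(-9)*(1/2366) - 1509*(-1/1641) = 99*(1/2366) + 503/547 = 99/2366 + 503/547 = 1244251/1294202 ≈ 0.96140)
V*a = (1244251/1294202)*92 = 57235546/647101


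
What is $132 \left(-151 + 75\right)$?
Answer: $-10032$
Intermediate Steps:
$132 \left(-151 + 75\right) = 132 \left(-76\right) = -10032$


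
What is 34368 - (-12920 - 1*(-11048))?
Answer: 36240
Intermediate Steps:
34368 - (-12920 - 1*(-11048)) = 34368 - (-12920 + 11048) = 34368 - 1*(-1872) = 34368 + 1872 = 36240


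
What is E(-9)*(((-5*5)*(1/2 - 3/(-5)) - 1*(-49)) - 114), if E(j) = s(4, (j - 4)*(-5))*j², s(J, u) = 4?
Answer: -29970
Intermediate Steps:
E(j) = 4*j²
E(-9)*(((-5*5)*(1/2 - 3/(-5)) - 1*(-49)) - 114) = (4*(-9)²)*(((-5*5)*(1/2 - 3/(-5)) - 1*(-49)) - 114) = (4*81)*((-25*(1*(½) - 3*(-⅕)) + 49) - 114) = 324*((-25*(½ + ⅗) + 49) - 114) = 324*((-25*11/10 + 49) - 114) = 324*((-55/2 + 49) - 114) = 324*(43/2 - 114) = 324*(-185/2) = -29970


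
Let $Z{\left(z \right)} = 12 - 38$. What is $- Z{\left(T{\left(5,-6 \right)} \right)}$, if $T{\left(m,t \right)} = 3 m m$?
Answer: $26$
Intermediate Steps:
$T{\left(m,t \right)} = 3 m^{2}$
$Z{\left(z \right)} = -26$
$- Z{\left(T{\left(5,-6 \right)} \right)} = \left(-1\right) \left(-26\right) = 26$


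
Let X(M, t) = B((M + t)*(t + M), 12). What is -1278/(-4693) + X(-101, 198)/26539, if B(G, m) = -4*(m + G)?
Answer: -142934170/124547527 ≈ -1.1476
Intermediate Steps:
B(G, m) = -4*G - 4*m (B(G, m) = -4*(G + m) = -4*G - 4*m)
X(M, t) = -48 - 4*(M + t)² (X(M, t) = -4*(M + t)*(t + M) - 4*12 = -4*(M + t)*(M + t) - 48 = -4*(M + t)² - 48 = -48 - 4*(M + t)²)
-1278/(-4693) + X(-101, 198)/26539 = -1278/(-4693) + (-48 - 4*(-101)² - 4*198² - 8*(-101)*198)/26539 = -1278*(-1/4693) + (-48 - 4*10201 - 4*39204 + 159984)*(1/26539) = 1278/4693 + (-48 - 40804 - 156816 + 159984)*(1/26539) = 1278/4693 - 37684*1/26539 = 1278/4693 - 37684/26539 = -142934170/124547527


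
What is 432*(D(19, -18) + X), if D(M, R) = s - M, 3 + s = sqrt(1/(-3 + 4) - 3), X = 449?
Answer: 184464 + 432*I*sqrt(2) ≈ 1.8446e+5 + 610.94*I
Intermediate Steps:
s = -3 + I*sqrt(2) (s = -3 + sqrt(1/(-3 + 4) - 3) = -3 + sqrt(1/1 - 3) = -3 + sqrt(1 - 3) = -3 + sqrt(-2) = -3 + I*sqrt(2) ≈ -3.0 + 1.4142*I)
D(M, R) = -3 - M + I*sqrt(2) (D(M, R) = (-3 + I*sqrt(2)) - M = -3 - M + I*sqrt(2))
432*(D(19, -18) + X) = 432*((-3 - 1*19 + I*sqrt(2)) + 449) = 432*((-3 - 19 + I*sqrt(2)) + 449) = 432*((-22 + I*sqrt(2)) + 449) = 432*(427 + I*sqrt(2)) = 184464 + 432*I*sqrt(2)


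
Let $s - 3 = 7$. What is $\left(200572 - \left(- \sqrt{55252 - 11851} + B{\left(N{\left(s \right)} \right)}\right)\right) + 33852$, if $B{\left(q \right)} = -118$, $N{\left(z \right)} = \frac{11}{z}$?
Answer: $234542 + \sqrt{43401} \approx 2.3475 \cdot 10^{5}$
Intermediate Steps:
$s = 10$ ($s = 3 + 7 = 10$)
$\left(200572 - \left(- \sqrt{55252 - 11851} + B{\left(N{\left(s \right)} \right)}\right)\right) + 33852 = \left(200572 - \left(-118 - \sqrt{55252 - 11851}\right)\right) + 33852 = \left(200572 + \left(\sqrt{43401} + 118\right)\right) + 33852 = \left(200572 + \left(118 + \sqrt{43401}\right)\right) + 33852 = \left(200690 + \sqrt{43401}\right) + 33852 = 234542 + \sqrt{43401}$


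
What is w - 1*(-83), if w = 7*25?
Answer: 258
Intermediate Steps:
w = 175
w - 1*(-83) = 175 - 1*(-83) = 175 + 83 = 258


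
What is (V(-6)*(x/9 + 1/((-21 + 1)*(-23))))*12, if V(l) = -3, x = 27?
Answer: -12429/115 ≈ -108.08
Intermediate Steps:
(V(-6)*(x/9 + 1/((-21 + 1)*(-23))))*12 = -3*(27/9 + 1/((-21 + 1)*(-23)))*12 = -3*(27*(⅑) - 1/23/(-20))*12 = -3*(3 - 1/20*(-1/23))*12 = -3*(3 + 1/460)*12 = -3*1381/460*12 = -4143/460*12 = -12429/115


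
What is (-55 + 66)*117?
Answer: 1287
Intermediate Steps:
(-55 + 66)*117 = 11*117 = 1287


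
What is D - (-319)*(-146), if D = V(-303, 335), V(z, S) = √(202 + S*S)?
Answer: -46574 + √112427 ≈ -46239.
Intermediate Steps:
V(z, S) = √(202 + S²)
D = √112427 (D = √(202 + 335²) = √(202 + 112225) = √112427 ≈ 335.30)
D - (-319)*(-146) = √112427 - (-319)*(-146) = √112427 - 1*46574 = √112427 - 46574 = -46574 + √112427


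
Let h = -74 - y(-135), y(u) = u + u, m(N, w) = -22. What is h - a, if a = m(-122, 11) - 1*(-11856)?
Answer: -11638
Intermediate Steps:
y(u) = 2*u
a = 11834 (a = -22 - 1*(-11856) = -22 + 11856 = 11834)
h = 196 (h = -74 - 2*(-135) = -74 - 1*(-270) = -74 + 270 = 196)
h - a = 196 - 1*11834 = 196 - 11834 = -11638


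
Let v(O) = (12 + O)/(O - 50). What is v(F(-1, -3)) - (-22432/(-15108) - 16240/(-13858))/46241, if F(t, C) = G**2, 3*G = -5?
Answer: -160981559009749/514320332720025 ≈ -0.31300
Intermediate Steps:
G = -5/3 (G = (1/3)*(-5) = -5/3 ≈ -1.6667)
F(t, C) = 25/9 (F(t, C) = (-5/3)**2 = 25/9)
v(O) = (12 + O)/(-50 + O)
v(F(-1, -3)) - (-22432/(-15108) - 16240/(-13858))/46241 = (12 + 25/9)/(-50 + 25/9) - (-22432/(-15108) - 16240/(-13858))/46241 = (133/9)/(-425/9) - (-22432*(-1/15108) - 16240*(-1/13858))/46241 = -9/425*133/9 - (5608/3777 + 8120/6929)/46241 = -133/425 - 69527072/(26170833*46241) = -133/425 - 1*69527072/1210165488753 = -133/425 - 69527072/1210165488753 = -160981559009749/514320332720025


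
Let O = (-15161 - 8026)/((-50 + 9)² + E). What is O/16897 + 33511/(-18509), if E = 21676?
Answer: -13225988635202/7304821705561 ≈ -1.8106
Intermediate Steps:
O = -23187/23357 (O = (-15161 - 8026)/((-50 + 9)² + 21676) = -23187/((-41)² + 21676) = -23187/(1681 + 21676) = -23187/23357 ≈ -0.99272)
O/16897 + 33511/(-18509) = -23187/23357/16897 + 33511/(-18509) = -23187/23357*1/16897 + 33511*(-1/18509) = -23187/394663229 - 33511/18509 = -13225988635202/7304821705561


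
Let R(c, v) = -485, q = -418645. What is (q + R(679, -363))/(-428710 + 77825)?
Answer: 83826/70177 ≈ 1.1945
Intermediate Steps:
(q + R(679, -363))/(-428710 + 77825) = (-418645 - 485)/(-428710 + 77825) = -419130/(-350885) = -419130*(-1/350885) = 83826/70177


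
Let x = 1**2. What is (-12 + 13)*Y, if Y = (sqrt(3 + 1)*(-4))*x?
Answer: -8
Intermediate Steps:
x = 1
Y = -8 (Y = (sqrt(3 + 1)*(-4))*1 = (sqrt(4)*(-4))*1 = (2*(-4))*1 = -8*1 = -8)
(-12 + 13)*Y = (-12 + 13)*(-8) = 1*(-8) = -8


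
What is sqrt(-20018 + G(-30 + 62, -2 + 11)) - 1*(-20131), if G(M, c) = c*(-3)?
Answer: 20131 + I*sqrt(20045) ≈ 20131.0 + 141.58*I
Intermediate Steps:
G(M, c) = -3*c
sqrt(-20018 + G(-30 + 62, -2 + 11)) - 1*(-20131) = sqrt(-20018 - 3*(-2 + 11)) - 1*(-20131) = sqrt(-20018 - 3*9) + 20131 = sqrt(-20018 - 27) + 20131 = sqrt(-20045) + 20131 = I*sqrt(20045) + 20131 = 20131 + I*sqrt(20045)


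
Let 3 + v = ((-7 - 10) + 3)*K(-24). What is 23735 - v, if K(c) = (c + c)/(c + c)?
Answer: 23752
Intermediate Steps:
K(c) = 1 (K(c) = (2*c)/((2*c)) = (2*c)*(1/(2*c)) = 1)
v = -17 (v = -3 + ((-7 - 10) + 3)*1 = -3 + (-17 + 3)*1 = -3 - 14*1 = -3 - 14 = -17)
23735 - v = 23735 - 1*(-17) = 23735 + 17 = 23752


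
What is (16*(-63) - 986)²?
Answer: 3976036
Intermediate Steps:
(16*(-63) - 986)² = (-1008 - 986)² = (-1994)² = 3976036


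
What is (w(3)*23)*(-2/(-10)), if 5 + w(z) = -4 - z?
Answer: -276/5 ≈ -55.200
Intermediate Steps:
w(z) = -9 - z (w(z) = -5 + (-4 - z) = -9 - z)
(w(3)*23)*(-2/(-10)) = ((-9 - 1*3)*23)*(-2/(-10)) = ((-9 - 3)*23)*(-2*(-⅒)) = -12*23*(⅕) = -276*⅕ = -276/5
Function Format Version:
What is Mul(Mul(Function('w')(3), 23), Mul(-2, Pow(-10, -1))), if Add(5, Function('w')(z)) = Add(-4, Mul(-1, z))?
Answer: Rational(-276, 5) ≈ -55.200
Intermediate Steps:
Function('w')(z) = Add(-9, Mul(-1, z)) (Function('w')(z) = Add(-5, Add(-4, Mul(-1, z))) = Add(-9, Mul(-1, z)))
Mul(Mul(Function('w')(3), 23), Mul(-2, Pow(-10, -1))) = Mul(Mul(Add(-9, Mul(-1, 3)), 23), Mul(-2, Pow(-10, -1))) = Mul(Mul(Add(-9, -3), 23), Mul(-2, Rational(-1, 10))) = Mul(Mul(-12, 23), Rational(1, 5)) = Mul(-276, Rational(1, 5)) = Rational(-276, 5)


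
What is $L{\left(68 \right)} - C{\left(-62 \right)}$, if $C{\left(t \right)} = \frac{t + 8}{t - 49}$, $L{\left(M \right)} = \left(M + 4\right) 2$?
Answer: $\frac{5310}{37} \approx 143.51$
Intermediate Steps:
$L{\left(M \right)} = 8 + 2 M$ ($L{\left(M \right)} = \left(4 + M\right) 2 = 8 + 2 M$)
$C{\left(t \right)} = \frac{8 + t}{-49 + t}$
$L{\left(68 \right)} - C{\left(-62 \right)} = \left(8 + 2 \cdot 68\right) - \frac{8 - 62}{-49 - 62} = \left(8 + 136\right) - \frac{1}{-111} \left(-54\right) = 144 - \left(- \frac{1}{111}\right) \left(-54\right) = 144 - \frac{18}{37} = \frac{5310}{37}$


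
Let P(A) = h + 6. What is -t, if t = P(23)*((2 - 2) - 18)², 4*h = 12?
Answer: -2916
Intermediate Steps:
h = 3 (h = (¼)*12 = 3)
P(A) = 9 (P(A) = 3 + 6 = 9)
t = 2916 (t = 9*((2 - 2) - 18)² = 9*(0 - 18)² = 9*(-18)² = 9*324 = 2916)
-t = -1*2916 = -2916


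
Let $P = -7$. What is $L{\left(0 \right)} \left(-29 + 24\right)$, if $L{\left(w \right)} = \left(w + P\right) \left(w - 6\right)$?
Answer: $-210$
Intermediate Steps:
$L{\left(w \right)} = \left(-7 + w\right) \left(-6 + w\right)$ ($L{\left(w \right)} = \left(w - 7\right) \left(w - 6\right) = \left(-7 + w\right) \left(-6 + w\right)$)
$L{\left(0 \right)} \left(-29 + 24\right) = \left(42 + 0^{2} - 0\right) \left(-29 + 24\right) = \left(42 + 0 + 0\right) \left(-5\right) = 42 \left(-5\right) = -210$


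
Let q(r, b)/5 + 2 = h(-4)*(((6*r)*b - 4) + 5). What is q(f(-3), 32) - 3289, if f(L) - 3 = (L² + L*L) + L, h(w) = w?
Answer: -72439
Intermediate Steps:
f(L) = 3 + L + 2*L² (f(L) = 3 + ((L² + L*L) + L) = 3 + ((L² + L²) + L) = 3 + (2*L² + L) = 3 + (L + 2*L²) = 3 + L + 2*L²)
q(r, b) = -30 - 120*b*r (q(r, b) = -10 + 5*(-4*(((6*r)*b - 4) + 5)) = -10 + 5*(-4*((6*b*r - 4) + 5)) = -10 + 5*(-4*((-4 + 6*b*r) + 5)) = -10 + 5*(-4*(1 + 6*b*r)) = -10 + 5*(-4 - 24*b*r) = -10 + (-20 - 120*b*r) = -30 - 120*b*r)
q(f(-3), 32) - 3289 = (-30 - 120*32*(3 - 3 + 2*(-3)²)) - 3289 = (-30 - 120*32*(3 - 3 + 2*9)) - 3289 = (-30 - 120*32*(3 - 3 + 18)) - 3289 = (-30 - 120*32*18) - 3289 = (-30 - 69120) - 3289 = -69150 - 3289 = -72439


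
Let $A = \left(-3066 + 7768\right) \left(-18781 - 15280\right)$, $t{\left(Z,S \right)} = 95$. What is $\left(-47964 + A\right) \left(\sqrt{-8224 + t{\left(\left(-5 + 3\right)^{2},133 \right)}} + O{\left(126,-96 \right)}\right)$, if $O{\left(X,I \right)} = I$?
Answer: $15379467456 - 160202786 i \sqrt{8129} \approx 1.5379 \cdot 10^{10} - 1.4444 \cdot 10^{10} i$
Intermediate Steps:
$A = -160154822$ ($A = 4702 \left(-34061\right) = -160154822$)
$\left(-47964 + A\right) \left(\sqrt{-8224 + t{\left(\left(-5 + 3\right)^{2},133 \right)}} + O{\left(126,-96 \right)}\right) = \left(-47964 - 160154822\right) \left(\sqrt{-8224 + 95} - 96\right) = - 160202786 \left(\sqrt{-8129} - 96\right) = - 160202786 \left(i \sqrt{8129} - 96\right) = - 160202786 \left(-96 + i \sqrt{8129}\right) = 15379467456 - 160202786 i \sqrt{8129}$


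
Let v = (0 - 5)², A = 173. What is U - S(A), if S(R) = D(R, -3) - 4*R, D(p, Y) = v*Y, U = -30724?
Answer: -29957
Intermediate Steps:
v = 25 (v = (-5)² = 25)
D(p, Y) = 25*Y
S(R) = -75 - 4*R (S(R) = 25*(-3) - 4*R = -75 - 4*R)
U - S(A) = -30724 - (-75 - 4*173) = -30724 - (-75 - 692) = -30724 - 1*(-767) = -30724 + 767 = -29957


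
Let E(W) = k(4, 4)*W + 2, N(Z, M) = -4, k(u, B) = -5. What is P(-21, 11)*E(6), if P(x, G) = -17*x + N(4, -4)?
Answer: -9884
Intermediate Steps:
P(x, G) = -4 - 17*x (P(x, G) = -17*x - 4 = -4 - 17*x)
E(W) = 2 - 5*W (E(W) = -5*W + 2 = 2 - 5*W)
P(-21, 11)*E(6) = (-4 - 17*(-21))*(2 - 5*6) = (-4 + 357)*(2 - 30) = 353*(-28) = -9884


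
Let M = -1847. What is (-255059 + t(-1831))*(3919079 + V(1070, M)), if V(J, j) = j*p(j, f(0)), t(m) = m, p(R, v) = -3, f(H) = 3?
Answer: -1008195631800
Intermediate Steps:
V(J, j) = -3*j (V(J, j) = j*(-3) = -3*j)
(-255059 + t(-1831))*(3919079 + V(1070, M)) = (-255059 - 1831)*(3919079 - 3*(-1847)) = -256890*(3919079 + 5541) = -256890*3924620 = -1008195631800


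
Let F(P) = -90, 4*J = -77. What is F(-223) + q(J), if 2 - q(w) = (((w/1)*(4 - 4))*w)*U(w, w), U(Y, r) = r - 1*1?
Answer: -88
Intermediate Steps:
J = -77/4 (J = (¼)*(-77) = -77/4 ≈ -19.250)
U(Y, r) = -1 + r (U(Y, r) = r - 1 = -1 + r)
q(w) = 2 (q(w) = 2 - ((w/1)*(4 - 4))*w*(-1 + w) = 2 - ((w*1)*0)*w*(-1 + w) = 2 - (w*0)*w*(-1 + w) = 2 - 0*w*(-1 + w) = 2 - 0*(-1 + w) = 2 - 1*0 = 2 + 0 = 2)
F(-223) + q(J) = -90 + 2 = -88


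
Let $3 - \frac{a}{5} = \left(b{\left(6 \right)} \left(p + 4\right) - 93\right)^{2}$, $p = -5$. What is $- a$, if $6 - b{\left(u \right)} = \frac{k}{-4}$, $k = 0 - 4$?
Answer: $48005$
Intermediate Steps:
$k = -4$ ($k = 0 - 4 = -4$)
$b{\left(u \right)} = 5$ ($b{\left(u \right)} = 6 - - \frac{4}{-4} = 6 - \left(-4\right) \left(- \frac{1}{4}\right) = 6 - 1 = 5$)
$a = -48005$ ($a = 15 - 5 \left(5 \left(-5 + 4\right) - 93\right)^{2} = 15 - 5 \left(5 \left(-1\right) - 93\right)^{2} = 15 - 5 \left(-5 - 93\right)^{2} = 15 - 5 \left(-98\right)^{2} = 15 - 48020 = -48005$)
$- a = \left(-1\right) \left(-48005\right) = 48005$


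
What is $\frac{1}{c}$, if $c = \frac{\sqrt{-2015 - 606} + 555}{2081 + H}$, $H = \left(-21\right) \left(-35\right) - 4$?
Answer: $\frac{780330}{155323} - \frac{1406 i \sqrt{2621}}{155323} \approx 5.0239 - 0.46343 i$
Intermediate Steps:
$H = 731$ ($H = 735 - 4 = 731$)
$c = \frac{15}{76} + \frac{i \sqrt{2621}}{2812}$ ($c = \frac{\sqrt{-2015 - 606} + 555}{2081 + 731} = \frac{\sqrt{-2621} + 555}{2812} = \left(i \sqrt{2621} + 555\right) \frac{1}{2812} = \left(555 + i \sqrt{2621}\right) \frac{1}{2812} = \frac{15}{76} + \frac{i \sqrt{2621}}{2812} \approx 0.19737 + 0.018206 i$)
$\frac{1}{c} = \frac{1}{\frac{15}{76} + \frac{i \sqrt{2621}}{2812}}$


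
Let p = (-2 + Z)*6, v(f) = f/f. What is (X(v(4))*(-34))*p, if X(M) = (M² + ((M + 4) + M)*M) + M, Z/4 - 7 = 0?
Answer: -42432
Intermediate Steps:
Z = 28 (Z = 28 + 4*0 = 28 + 0 = 28)
v(f) = 1
X(M) = M + M² + M*(4 + 2*M) (X(M) = (M² + ((4 + M) + M)*M) + M = (M² + (4 + 2*M)*M) + M = (M² + M*(4 + 2*M)) + M = M + M² + M*(4 + 2*M))
p = 156 (p = (-2 + 28)*6 = 26*6 = 156)
(X(v(4))*(-34))*p = ((1*(5 + 3*1))*(-34))*156 = ((1*(5 + 3))*(-34))*156 = ((1*8)*(-34))*156 = (8*(-34))*156 = -272*156 = -42432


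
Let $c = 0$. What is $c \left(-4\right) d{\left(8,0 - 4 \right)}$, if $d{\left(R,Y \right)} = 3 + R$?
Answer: $0$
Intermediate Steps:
$c \left(-4\right) d{\left(8,0 - 4 \right)} = 0 \left(-4\right) \left(3 + 8\right) = 0 \cdot 11 = 0$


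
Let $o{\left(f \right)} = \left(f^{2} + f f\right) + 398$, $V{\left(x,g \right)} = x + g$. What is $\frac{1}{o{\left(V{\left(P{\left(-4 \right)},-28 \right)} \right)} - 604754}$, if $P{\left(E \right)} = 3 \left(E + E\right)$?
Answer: $- \frac{1}{598948} \approx -1.6696 \cdot 10^{-6}$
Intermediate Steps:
$P{\left(E \right)} = 6 E$ ($P{\left(E \right)} = 3 \cdot 2 E = 6 E$)
$V{\left(x,g \right)} = g + x$
$o{\left(f \right)} = 398 + 2 f^{2}$ ($o{\left(f \right)} = \left(f^{2} + f^{2}\right) + 398 = 2 f^{2} + 398 = 398 + 2 f^{2}$)
$\frac{1}{o{\left(V{\left(P{\left(-4 \right)},-28 \right)} \right)} - 604754} = \frac{1}{\left(398 + 2 \left(-28 + 6 \left(-4\right)\right)^{2}\right) - 604754} = \frac{1}{\left(398 + 2 \left(-28 - 24\right)^{2}\right) - 604754} = \frac{1}{\left(398 + 2 \left(-52\right)^{2}\right) - 604754} = \frac{1}{\left(398 + 2 \cdot 2704\right) - 604754} = \frac{1}{\left(398 + 5408\right) - 604754} = \frac{1}{5806 - 604754} = \frac{1}{-598948} = - \frac{1}{598948}$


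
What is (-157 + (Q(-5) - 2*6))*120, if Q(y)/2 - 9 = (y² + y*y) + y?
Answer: -7320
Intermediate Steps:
Q(y) = 18 + 2*y + 4*y² (Q(y) = 18 + 2*((y² + y*y) + y) = 18 + 2*((y² + y²) + y) = 18 + 2*(2*y² + y) = 18 + 2*(y + 2*y²) = 18 + (2*y + 4*y²) = 18 + 2*y + 4*y²)
(-157 + (Q(-5) - 2*6))*120 = (-157 + ((18 + 2*(-5) + 4*(-5)²) - 2*6))*120 = (-157 + ((18 - 10 + 4*25) - 12))*120 = (-157 + ((18 - 10 + 100) - 12))*120 = (-157 + (108 - 12))*120 = (-157 + 96)*120 = -61*120 = -7320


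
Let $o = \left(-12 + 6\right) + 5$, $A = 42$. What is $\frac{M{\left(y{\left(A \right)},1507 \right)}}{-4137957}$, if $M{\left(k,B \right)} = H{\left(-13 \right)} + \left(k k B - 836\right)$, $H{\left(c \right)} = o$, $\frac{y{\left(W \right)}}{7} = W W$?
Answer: $- \frac{25530774099}{459773} \approx -55529.0$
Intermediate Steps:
$y{\left(W \right)} = 7 W^{2}$ ($y{\left(W \right)} = 7 W W = 7 W^{2}$)
$o = -1$ ($o = -6 + 5 = -1$)
$H{\left(c \right)} = -1$
$M{\left(k,B \right)} = -837 + B k^{2}$ ($M{\left(k,B \right)} = -1 + \left(k k B - 836\right) = -1 + \left(k^{2} B - 836\right) = -1 + \left(B k^{2} - 836\right) = -1 + \left(-836 + B k^{2}\right) = -837 + B k^{2}$)
$\frac{M{\left(y{\left(A \right)},1507 \right)}}{-4137957} = \frac{-837 + 1507 \left(7 \cdot 42^{2}\right)^{2}}{-4137957} = \left(-837 + 1507 \left(7 \cdot 1764\right)^{2}\right) \left(- \frac{1}{4137957}\right) = \left(-837 + 1507 \cdot 12348^{2}\right) \left(- \frac{1}{4137957}\right) = \left(-837 + 1507 \cdot 152473104\right) \left(- \frac{1}{4137957}\right) = \left(-837 + 229776967728\right) \left(- \frac{1}{4137957}\right) = 229776966891 \left(- \frac{1}{4137957}\right) = - \frac{25530774099}{459773}$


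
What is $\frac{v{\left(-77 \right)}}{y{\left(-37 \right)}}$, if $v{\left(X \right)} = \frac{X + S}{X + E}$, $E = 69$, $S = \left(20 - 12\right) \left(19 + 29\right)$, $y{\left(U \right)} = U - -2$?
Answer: $\frac{307}{280} \approx 1.0964$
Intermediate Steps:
$y{\left(U \right)} = 2 + U$ ($y{\left(U \right)} = U + 2 = 2 + U$)
$S = 384$ ($S = 8 \cdot 48 = 384$)
$v{\left(X \right)} = \frac{384 + X}{69 + X}$ ($v{\left(X \right)} = \frac{X + 384}{X + 69} = \frac{384 + X}{69 + X}$)
$\frac{v{\left(-77 \right)}}{y{\left(-37 \right)}} = \frac{\frac{1}{69 - 77} \left(384 - 77\right)}{2 - 37} = \frac{\frac{1}{-8} \cdot 307}{-35} = \left(- \frac{1}{8}\right) 307 \left(- \frac{1}{35}\right) = \left(- \frac{307}{8}\right) \left(- \frac{1}{35}\right) = \frac{307}{280}$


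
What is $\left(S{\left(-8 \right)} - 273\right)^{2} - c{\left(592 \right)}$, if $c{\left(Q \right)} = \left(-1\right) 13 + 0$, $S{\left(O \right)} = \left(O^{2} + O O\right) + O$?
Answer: $23422$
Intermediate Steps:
$S{\left(O \right)} = O + 2 O^{2}$ ($S{\left(O \right)} = \left(O^{2} + O^{2}\right) + O = 2 O^{2} + O = O + 2 O^{2}$)
$c{\left(Q \right)} = -13$ ($c{\left(Q \right)} = -13 + 0 = -13$)
$\left(S{\left(-8 \right)} - 273\right)^{2} - c{\left(592 \right)} = \left(- 8 \left(1 + 2 \left(-8\right)\right) - 273\right)^{2} - -13 = \left(- 8 \left(1 - 16\right) - 273\right)^{2} + 13 = \left(\left(-8\right) \left(-15\right) - 273\right)^{2} + 13 = \left(120 - 273\right)^{2} + 13 = \left(-153\right)^{2} + 13 = 23409 + 13 = 23422$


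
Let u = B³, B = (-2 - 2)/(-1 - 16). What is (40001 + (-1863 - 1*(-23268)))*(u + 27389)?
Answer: 8262927742726/4913 ≈ 1.6819e+9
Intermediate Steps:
B = 4/17 (B = -4/(-17) = -4*(-1/17) = 4/17 ≈ 0.23529)
u = 64/4913 (u = (4/17)³ = 64/4913 ≈ 0.013027)
(40001 + (-1863 - 1*(-23268)))*(u + 27389) = (40001 + (-1863 - 1*(-23268)))*(64/4913 + 27389) = (40001 + (-1863 + 23268))*(134562221/4913) = (40001 + 21405)*(134562221/4913) = 61406*(134562221/4913) = 8262927742726/4913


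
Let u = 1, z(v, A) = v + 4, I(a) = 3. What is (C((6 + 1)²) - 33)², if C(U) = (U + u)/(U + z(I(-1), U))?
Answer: 808201/784 ≈ 1030.9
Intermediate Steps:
z(v, A) = 4 + v
C(U) = (1 + U)/(7 + U) (C(U) = (U + 1)/(U + (4 + 3)) = (1 + U)/(U + 7) = (1 + U)/(7 + U))
(C((6 + 1)²) - 33)² = ((1 + (6 + 1)²)/(7 + (6 + 1)²) - 33)² = ((1 + 7²)/(7 + 7²) - 33)² = ((1 + 49)/(7 + 49) - 33)² = (50/56 - 33)² = ((1/56)*50 - 33)² = (25/28 - 33)² = (-899/28)² = 808201/784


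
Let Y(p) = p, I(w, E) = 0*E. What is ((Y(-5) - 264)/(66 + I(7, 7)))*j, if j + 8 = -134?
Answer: 19099/33 ≈ 578.76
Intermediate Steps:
I(w, E) = 0
j = -142 (j = -8 - 134 = -142)
((Y(-5) - 264)/(66 + I(7, 7)))*j = ((-5 - 264)/(66 + 0))*(-142) = -269/66*(-142) = 19099/33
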